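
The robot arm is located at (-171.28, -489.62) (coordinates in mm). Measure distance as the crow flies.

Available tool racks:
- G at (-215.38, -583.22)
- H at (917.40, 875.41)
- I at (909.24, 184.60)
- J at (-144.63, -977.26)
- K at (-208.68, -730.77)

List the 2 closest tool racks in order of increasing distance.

G, K

Distances from (-171.28, -489.62):
G: √((-44.10)² + (-93.60)²) = √(1944.8100 + 8760.9600) = 103.47 mm
H: √((1088.68)² + (1365.03)²) = √(1185224.1424 + 1863306.9009) = 1746.00 mm
I: √((1080.52)² + (674.22)²) = √(1167523.4704 + 454572.6084) = 1273.62 mm
J: √((26.65)² + (-487.64)²) = √(710.2225 + 237792.7696) = 488.37 mm
K: √((-37.40)² + (-241.15)²) = √(1398.7600 + 58153.3225) = 244.03 mm
Sorted: G (103.47 mm) < K (244.03 mm) < J (488.37 mm) < I (1273.62 mm) < …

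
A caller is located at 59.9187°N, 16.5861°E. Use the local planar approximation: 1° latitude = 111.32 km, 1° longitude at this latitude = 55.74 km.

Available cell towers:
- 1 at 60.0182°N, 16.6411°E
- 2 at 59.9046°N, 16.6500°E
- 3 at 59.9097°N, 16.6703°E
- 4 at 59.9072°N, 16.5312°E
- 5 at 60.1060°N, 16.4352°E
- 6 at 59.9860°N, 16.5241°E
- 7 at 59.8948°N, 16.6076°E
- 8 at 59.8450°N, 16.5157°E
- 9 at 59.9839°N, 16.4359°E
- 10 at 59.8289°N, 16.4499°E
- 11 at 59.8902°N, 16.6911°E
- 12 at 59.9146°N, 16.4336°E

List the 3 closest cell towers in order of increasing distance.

7, 4, 2

Distances from 59.9187°N, 16.5861°E:
1: 11.4928 km
2: 3.8923 km
3: 4.7991 km
4: 3.3171 km
5: 22.4829 km
6: 8.2505 km
7: 2.9180 km
8: 9.0944 km
9: 11.0803 km
10: 12.5525 km
11: 6.6573 km
12: 8.5126 km
Sorted: 7 (2.9180 km) < 4 (3.3171 km) < 2 (3.8923 km) < 3 (4.7991 km) < 11 (6.6573 km) < …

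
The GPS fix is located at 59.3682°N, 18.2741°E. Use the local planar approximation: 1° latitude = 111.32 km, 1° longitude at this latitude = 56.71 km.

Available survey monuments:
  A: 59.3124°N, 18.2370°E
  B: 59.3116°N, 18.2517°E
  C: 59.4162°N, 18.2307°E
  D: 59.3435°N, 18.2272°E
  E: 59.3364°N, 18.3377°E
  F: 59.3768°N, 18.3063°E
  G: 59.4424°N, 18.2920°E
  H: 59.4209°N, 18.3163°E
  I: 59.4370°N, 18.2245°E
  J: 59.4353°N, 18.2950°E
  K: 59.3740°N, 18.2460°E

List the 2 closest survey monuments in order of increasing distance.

K, F

Distances from 59.3682°N, 18.2741°E:
A: √((-0.0558·111.32)² + (-0.0371·56.71)²) = √(38.584670 + 4.426568) = 6.5583 km
B: √((-0.0566·111.32)² + (-0.0224·56.71)²) = √(39.698972 + 1.613672) = 6.4275 km
C: √((0.0480·111.32)² + (-0.0434·56.71)²) = √(28.551496 + 6.057574) = 5.8829 km
D: √((-0.0247·111.32)² + (-0.0469·56.71)²) = √(7.560322 + 7.073999) = 3.8255 km
E: √((-0.0318·111.32)² + (0.0636·56.71)²) = √(12.531430 + 13.008689) = 5.0537 km
F: √((0.0086·111.32)² + (0.0322·56.71)²) = √(0.916523 + 3.334502) = 2.0618 km
G: √((0.0742·111.32)² + (0.0179·56.71)²) = √(68.226675 + 1.030446) = 8.3221 km
H: √((0.0527·111.32)² + (0.0422·56.71)²) = √(34.416573 + 5.727224) = 6.3359 km
I: √((0.0688·111.32)² + (-0.0496·56.71)²) = √(58.657463 + 7.911934) = 8.1590 km
J: √((0.0671·111.32)² + (0.0209·56.71)²) = √(55.794506 + 1.404791) = 7.5630 km
K: √((0.0058·111.32)² + (-0.0281·56.71)²) = √(0.416872 + 2.539405) = 1.7194 km
Sorted: K (1.7194 km) < F (2.0618 km) < D (3.8255 km) < E (5.0537 km) < …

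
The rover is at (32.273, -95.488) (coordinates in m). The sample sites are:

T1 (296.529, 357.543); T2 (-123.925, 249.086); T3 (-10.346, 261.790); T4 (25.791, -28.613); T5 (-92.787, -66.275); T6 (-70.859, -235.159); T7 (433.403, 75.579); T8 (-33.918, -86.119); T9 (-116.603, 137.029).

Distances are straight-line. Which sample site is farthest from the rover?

Distances from (32.273, -95.488):
T1: √((264.256)² + (453.031)²) = √(69831.23354 + 205237.08696) = 524.470 m
T2: √((-156.198)² + (344.574)²) = √(24397.81520 + 118731.24148) = 378.324 m
T3: √((-42.619)² + (357.278)²) = √(1816.37916 + 127647.56928) = 359.811 m
T4: √((-6.482)² + (66.875)²) = √(42.01632 + 4472.26562) = 67.188 m
T5: √((-125.060)² + (29.213)²) = √(15640.00360 + 853.39937) = 128.427 m
T6: √((-103.132)² + (-139.671)²) = √(10636.20942 + 19507.98824) = 173.621 m
T7: √((401.130)² + (171.067)²) = √(160905.27690 + 29263.91849) = 436.084 m
T8: √((-66.191)² + (9.369)²) = √(4381.24848 + 87.77816) = 66.851 m
T9: √((-148.876)² + (232.517)²) = √(22164.06338 + 54064.15529) = 276.095 m
Maximum: T1 at 524.470 m.

T1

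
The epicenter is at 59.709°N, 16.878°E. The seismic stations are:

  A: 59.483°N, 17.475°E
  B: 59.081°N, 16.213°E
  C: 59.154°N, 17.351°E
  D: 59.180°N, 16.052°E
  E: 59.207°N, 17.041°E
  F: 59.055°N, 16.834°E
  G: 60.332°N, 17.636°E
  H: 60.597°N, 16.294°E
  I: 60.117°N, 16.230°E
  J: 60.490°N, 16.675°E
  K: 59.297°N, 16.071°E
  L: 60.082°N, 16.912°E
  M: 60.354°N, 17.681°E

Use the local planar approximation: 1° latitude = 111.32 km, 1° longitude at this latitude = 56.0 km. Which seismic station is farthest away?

Distances from 59.709°N, 16.878°E:
A: √((-0.226·111.32)² + (0.597·56.0)²) = √(632.94107 + 1117.69862) = 41.841 km
B: √((-0.628·111.32)² + (-0.665·56.0)²) = √(4887.26269 + 1386.81760) = 79.209 km
C: √((-0.555·111.32)² + (0.473·56.0)²) = √(3817.08966 + 701.61414) = 67.221 km
D: √((-0.529·111.32)² + (-0.826·56.0)²) = √(3467.82952 + 2139.61754) = 74.883 km
E: √((-0.502·111.32)² + (0.163·56.0)²) = √(3122.86945 + 83.32038) = 56.623 km
F: √((-0.654·111.32)² + (-0.044·56.0)²) = √(5300.31758 + 6.07130) = 72.845 km
G: √((0.623·111.32)² + (0.758·56.0)²) = √(4809.74984 + 1801.83270) = 81.312 km
H: √((0.888·111.32)² + (-0.584·56.0)²) = √(9771.74954 + 1069.55162) = 104.122 km
I: √((0.408·111.32)² + (-0.648·56.0)²) = √(2062.84559 + 1316.81894) = 58.135 km
J: √((0.781·111.32)² + (-0.203·56.0)²) = √(7558.72357 + 129.23142) = 87.681 km
K: √((-0.412·111.32)² + (-0.807·56.0)²) = √(2103.49182 + 2042.31686) = 64.388 km
L: √((0.373·111.32)² + (0.034·56.0)²) = √(1724.10638 + 3.62522) = 41.566 km
M: √((0.645·111.32)² + (0.803·56.0)²) = √(5155.44104 + 2022.12102) = 84.720 km
Maximum: H at 104.122 km.

H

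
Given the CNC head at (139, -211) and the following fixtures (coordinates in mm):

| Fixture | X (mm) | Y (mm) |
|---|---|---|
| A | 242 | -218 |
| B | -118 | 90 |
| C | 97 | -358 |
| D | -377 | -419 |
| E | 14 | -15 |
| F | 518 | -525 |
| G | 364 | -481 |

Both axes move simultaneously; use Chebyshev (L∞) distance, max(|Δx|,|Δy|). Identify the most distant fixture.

D

Distances from (139, -211):
A: 103 mm
B: 301 mm
C: 147 mm
D: 516 mm
E: 196 mm
F: 379 mm
G: 270 mm
Maximum: D at 516 mm.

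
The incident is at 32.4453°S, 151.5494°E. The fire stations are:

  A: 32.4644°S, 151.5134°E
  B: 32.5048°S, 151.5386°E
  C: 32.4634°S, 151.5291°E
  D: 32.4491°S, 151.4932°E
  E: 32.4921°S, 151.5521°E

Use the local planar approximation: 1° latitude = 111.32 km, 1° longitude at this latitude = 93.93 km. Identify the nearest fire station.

Distances from 32.4453°S, 151.5494°E:
A: √((-0.0191·111.32)² + (-0.0360·93.93)²) = √(4.520777 + 11.434407) = 3.9944 km
B: √((-0.0595·111.32)² + (-0.0108·93.93)²) = √(43.871282 + 1.029097) = 6.7008 km
C: √((-0.0181·111.32)² + (-0.0203·93.93)²) = √(4.059790 + 3.635806) = 2.7741 km
D: √((-0.0038·111.32)² + (-0.0562·93.93)²) = √(0.178943 + 27.866426) = 5.2958 km
E: √((-0.0468·111.32)² + (0.0027·93.93)²) = √(27.141766 + 0.064319) = 5.2159 km
Minimum: C at 2.7741 km.

C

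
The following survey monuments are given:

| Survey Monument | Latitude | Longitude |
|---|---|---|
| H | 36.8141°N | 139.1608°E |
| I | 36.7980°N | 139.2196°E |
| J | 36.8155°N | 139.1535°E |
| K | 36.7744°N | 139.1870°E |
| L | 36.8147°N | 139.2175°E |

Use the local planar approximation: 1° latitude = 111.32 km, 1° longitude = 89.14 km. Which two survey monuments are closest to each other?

Pairwise distances:
H–J: 0.6691 km
I–L: 1.8684 km
I–K: 3.9175 km
H–K: 4.9986 km
H–L: 5.0547 km
K–L: 5.2457 km
J–K: 5.4635 km
H–I: 5.5394 km
J–L: 5.7057 km
I–J: 6.2058 km
Closest pair: H–J at 0.6691 km.

H and J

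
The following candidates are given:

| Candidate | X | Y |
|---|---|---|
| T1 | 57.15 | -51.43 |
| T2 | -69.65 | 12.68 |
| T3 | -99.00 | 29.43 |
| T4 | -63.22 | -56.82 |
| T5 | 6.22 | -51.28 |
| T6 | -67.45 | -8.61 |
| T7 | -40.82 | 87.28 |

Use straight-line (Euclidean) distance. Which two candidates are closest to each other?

Pairwise distances:
T1–T2: 142.09
T1–T3: 175.84
T1–T4: 120.49
T1–T5: 50.93
T1–T6: 131.75
T1–T7: 169.82
T2–T3: 33.79
T2–T4: 69.80
T2–T5: 99.23
T2–T6: 21.40
T2–T7: 79.98
T3–T4: 93.38
T3–T5: 132.61
T3–T6: 49.42
T3–T7: 82.05
T4–T5: 69.66
T4–T6: 48.40
T4–T7: 145.83
T5–T6: 85.14
T5–T7: 146.33
T6–T7: 99.52
Closest pair: T2–T6 at 21.40.

T2 and T6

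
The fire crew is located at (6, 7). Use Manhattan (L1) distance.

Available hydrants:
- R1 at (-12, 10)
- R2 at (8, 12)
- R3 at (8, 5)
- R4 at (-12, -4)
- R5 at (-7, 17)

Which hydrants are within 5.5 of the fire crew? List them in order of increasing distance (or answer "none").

R3

Distances from (6, 7):
R1: |-18| + |3| = 18 + 3 = 21
R2: |2| + |5| = 2 + 5 = 7
R3: |2| + |-2| = 2 + 2 = 4
R4: |-18| + |-11| = 18 + 11 = 29
R5: |-13| + |10| = 13 + 10 = 23
Threshold 5.5: R3 (4) is within range.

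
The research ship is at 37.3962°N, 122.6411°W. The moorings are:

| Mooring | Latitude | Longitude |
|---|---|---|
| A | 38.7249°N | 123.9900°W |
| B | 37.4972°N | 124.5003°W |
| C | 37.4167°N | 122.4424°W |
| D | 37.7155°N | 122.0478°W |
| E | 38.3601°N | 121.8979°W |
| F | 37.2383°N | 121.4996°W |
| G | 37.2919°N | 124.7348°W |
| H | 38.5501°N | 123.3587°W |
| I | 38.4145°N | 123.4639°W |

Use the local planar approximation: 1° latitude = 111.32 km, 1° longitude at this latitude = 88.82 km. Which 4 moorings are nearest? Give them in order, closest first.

Distances from 37.3962°N, 122.6411°W:
A: √((1.3287·111.32)² + (-1.3489·88.82)²) = √(21877.629606 + 14354.267887) = 190.3468 km
B: √((0.1010·111.32)² + (-1.8592·88.82)²) = √(126.412245 + 27269.285515) = 165.5165 km
C: √((0.0205·111.32)² + (0.1987·88.82)²) = √(5.207798 + 311.470752) = 17.7955 km
D: √((0.3193·111.32)² + (0.5933·88.82)²) = √(1263.409774 + 2776.963902) = 63.5639 km
E: √((0.9639·111.32)² + (0.7432·88.82)²) = √(11513.579283 + 4357.455290) = 125.9803 km
F: √((-0.1579·111.32)² + (1.1415·88.82)²) = √(308.965975 + 10279.532627) = 102.9004 km
G: √((-0.1043·111.32)² + (-2.0937·88.82)²) = √(134.807797 + 34582.026859) = 186.3245 km
H: √((1.1539·111.32)² + (-0.7176·88.82)²) = √(16499.954326 + 4062.434743) = 143.3959 km
I: √((1.0183·111.32)² + (-0.8228·88.82)²) = √(12849.844816 + 5340.846593) = 134.8729 km
Sorted: C (17.7955 km) < D (63.5639 km) < F (102.9004 km) < E (125.9803 km) < I (134.8729 km) < H (143.3959 km) < …

C, D, F, E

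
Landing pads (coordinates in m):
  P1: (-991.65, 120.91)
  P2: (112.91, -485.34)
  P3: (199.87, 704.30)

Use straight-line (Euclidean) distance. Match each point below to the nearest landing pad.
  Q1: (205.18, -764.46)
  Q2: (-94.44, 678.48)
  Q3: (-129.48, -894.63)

Q1 at (205.18, -764.46):
  P1: √((-1196.83)² + (885.37)²) = √(1432402.0489 + 783880.0369) = 1488.72 m
  P2: √((-92.27)² + (279.12)²) = √(8513.7529 + 77907.9744) = 293.98 m
  P3: √((-5.31)² + (1468.76)²) = √(28.1961 + 2157255.9376) = 1468.77 m
  → nearest: P2 (293.98 m)
Q2 at (-94.44, 678.48):
  P1: √((-897.21)² + (-557.57)²) = √(804985.7841 + 310884.3049) = 1056.35 m
  P2: √((207.35)² + (-1163.82)²) = √(42994.0225 + 1354476.9924) = 1182.15 m
  P3: √((294.31)² + (25.82)²) = √(86618.3761 + 666.6724) = 295.44 m
  → nearest: P3 (295.44 m)
Q3 at (-129.48, -894.63):
  P1: √((-862.17)² + (1015.54)²) = √(743337.1089 + 1031321.4916) = 1332.16 m
  P2: √((242.39)² + (409.29)²) = √(58752.9121 + 167518.3041) = 475.68 m
  P3: √((329.35)² + (1598.93)²) = √(108471.4225 + 2556577.1449) = 1632.50 m
  → nearest: P2 (475.68 m)

Q1→P2; Q2→P3; Q3→P2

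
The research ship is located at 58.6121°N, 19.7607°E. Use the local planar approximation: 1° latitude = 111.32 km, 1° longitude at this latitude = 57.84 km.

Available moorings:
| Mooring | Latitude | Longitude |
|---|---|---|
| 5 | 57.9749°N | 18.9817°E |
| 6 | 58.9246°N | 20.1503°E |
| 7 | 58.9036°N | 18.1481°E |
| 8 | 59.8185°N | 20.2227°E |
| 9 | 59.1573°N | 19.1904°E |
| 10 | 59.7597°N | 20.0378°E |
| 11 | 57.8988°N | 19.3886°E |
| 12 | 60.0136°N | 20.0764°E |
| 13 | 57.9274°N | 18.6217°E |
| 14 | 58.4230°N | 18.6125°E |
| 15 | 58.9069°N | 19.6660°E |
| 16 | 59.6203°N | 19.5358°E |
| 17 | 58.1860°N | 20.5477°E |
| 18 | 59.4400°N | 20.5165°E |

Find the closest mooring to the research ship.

15

Distances from 58.6121°N, 19.7607°E:
5: √((-0.6372·111.32)² + (-0.7790·57.84)²) = √(5031.505243 + 2030.165690) = 84.0337 km
6: √((0.3125·111.32)² + (0.3896·57.84)²) = √(1210.170156 + 507.802068) = 41.4484 km
7: √((0.2915·111.32)² + (-1.6126·57.84)²) = √(1052.988222 + 8699.812235) = 98.7563 km
8: √((1.2064·111.32)² + (0.4620·57.84)²) = √(18035.535945 + 714.069560) = 136.9292 km
9: √((0.5452·111.32)² + (-0.5703·57.84)²) = √(3683.478079 + 1088.086224) = 69.0765 km
10: √((1.1476·111.32)² + (0.2771·57.84)²) = √(16320.275077 + 256.879602) = 128.7523 km
11: √((-0.7133·111.32)² + (-0.3721·57.84)²) = √(6305.083514 + 463.207848) = 82.2696 km
12: √((1.4015·111.32)² + (0.3157·57.84)²) = √(24340.673984 + 333.430814) = 157.0799 km
13: √((-0.6847·111.32)² + (-1.1390·57.84)²) = √(5809.610962 + 4340.142778) = 100.7460 km
14: √((-0.1891·111.32)² + (-1.1482·57.84)²) = √(443.128266 + 4410.538868) = 69.6683 km
15: √((0.2948·111.32)² + (-0.0947·57.84)²) = √(1076.964415 + 30.002437) = 33.2711 km
16: √((1.0082·111.32)² + (-0.2249·57.84)²) = √(12596.206783 + 169.213684) = 112.9842 km
17: √((-0.4261·111.32)² + (0.7870·57.84)²) = √(2249.932369 + 2072.077683) = 65.7420 km
18: √((0.8279·111.32)² + (0.7558·57.84)²) = √(8493.802540 + 1911.042492) = 102.0041 km
Minimum: 15 at 33.2711 km.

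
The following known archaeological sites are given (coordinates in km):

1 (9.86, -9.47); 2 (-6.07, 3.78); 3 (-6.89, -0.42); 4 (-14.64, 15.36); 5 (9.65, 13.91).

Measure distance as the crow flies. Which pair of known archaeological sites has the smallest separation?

2 and 3

Pairwise distances:
1–2: 20.72 km
1–3: 19.04 km
1–4: 34.88 km
1–5: 23.38 km
2–3: 4.28 km
2–4: 14.41 km
2–5: 18.70 km
3–4: 17.58 km
3–5: 21.88 km
4–5: 24.33 km
Closest pair: 2–3 at 4.28 km.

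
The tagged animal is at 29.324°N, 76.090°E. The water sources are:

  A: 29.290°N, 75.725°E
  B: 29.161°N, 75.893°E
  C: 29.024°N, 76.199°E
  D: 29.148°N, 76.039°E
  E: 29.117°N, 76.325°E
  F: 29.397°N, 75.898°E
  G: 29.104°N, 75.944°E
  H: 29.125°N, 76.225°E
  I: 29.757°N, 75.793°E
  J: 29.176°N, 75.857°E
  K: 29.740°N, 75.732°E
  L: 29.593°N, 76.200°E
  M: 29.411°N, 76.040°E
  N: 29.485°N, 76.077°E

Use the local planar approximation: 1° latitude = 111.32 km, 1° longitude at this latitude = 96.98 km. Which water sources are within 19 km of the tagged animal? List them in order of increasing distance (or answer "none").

Distances from 29.324°N, 76.090°E:
A: √((-0.034·111.32)² + (-0.365·96.98)²) = √(14.32532 + 1252.99717) = 35.599 km
B: √((-0.163·111.32)² + (-0.197·96.98)²) = √(329.24683 + 365.00332) = 26.349 km
C: √((-0.300·111.32)² + (0.109·96.98)²) = √(1115.29282 + 111.74224) = 35.029 km
D: √((-0.176·111.32)² + (-0.051·96.98)²) = √(383.85900 + 24.46272) = 20.207 km
E: √((-0.207·111.32)² + (0.235·96.98)²) = √(530.99091 + 519.39777) = 32.410 km
F: √((0.073·111.32)² + (-0.192·96.98)²) = √(66.03773 + 346.71036) = 20.316 km
G: √((-0.220·111.32)² + (-0.146·96.98)²) = √(599.77969 + 200.47955) = 28.289 km
H: √((-0.199·111.32)² + (0.135·96.98)²) = √(490.74123 + 171.40832) = 25.732 km
I: √((0.433·111.32)² + (-0.297·96.98)²) = √(2323.39039 + 829.61627) = 56.152 km
J: √((-0.148·111.32)² + (-0.233·96.98)²) = √(271.43749 + 510.59458) = 27.965 km
K: √((0.416·111.32)² + (-0.358·96.98)²) = √(2144.53460 + 1205.39785) = 57.879 km
L: √((0.269·111.32)² + (0.110·96.98)²) = √(896.70782 + 113.80196) = 31.789 km
M: √((0.087·111.32)² + (-0.050·96.98)²) = √(93.79613 + 23.51280) = 10.831 km
N: √((0.161·111.32)² + (-0.013·96.98)²) = √(321.21672 + 1.58947) = 17.967 km
Threshold 19 km: M (10.831 km), N (17.967 km) are within range.

M, N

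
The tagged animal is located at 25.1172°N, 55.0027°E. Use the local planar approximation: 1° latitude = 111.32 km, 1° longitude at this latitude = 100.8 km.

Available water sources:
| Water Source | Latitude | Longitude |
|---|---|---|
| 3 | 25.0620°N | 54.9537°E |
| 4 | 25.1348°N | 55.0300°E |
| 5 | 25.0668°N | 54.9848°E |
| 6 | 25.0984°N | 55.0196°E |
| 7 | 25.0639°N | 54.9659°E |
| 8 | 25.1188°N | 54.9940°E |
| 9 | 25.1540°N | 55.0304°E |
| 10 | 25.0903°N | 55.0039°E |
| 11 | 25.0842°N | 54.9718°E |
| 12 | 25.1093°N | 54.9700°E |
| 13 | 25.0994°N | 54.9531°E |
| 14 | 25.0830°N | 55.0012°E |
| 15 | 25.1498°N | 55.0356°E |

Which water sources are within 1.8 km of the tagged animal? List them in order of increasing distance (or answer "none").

Distances from 25.1172°N, 55.0027°E:
3: 7.8838 km
4: 3.3780 km
5: 5.8935 km
6: 2.6985 km
7: 6.9975 km
8: 0.8949 km
9: 4.9576 km
10: 2.9970 km
11: 4.8163 km
12: 3.4115 km
13: 5.3780 km
14: 3.8101 km
15: 4.9161 km
Threshold 1.8 km: 8 (0.8949 km) is within range.

8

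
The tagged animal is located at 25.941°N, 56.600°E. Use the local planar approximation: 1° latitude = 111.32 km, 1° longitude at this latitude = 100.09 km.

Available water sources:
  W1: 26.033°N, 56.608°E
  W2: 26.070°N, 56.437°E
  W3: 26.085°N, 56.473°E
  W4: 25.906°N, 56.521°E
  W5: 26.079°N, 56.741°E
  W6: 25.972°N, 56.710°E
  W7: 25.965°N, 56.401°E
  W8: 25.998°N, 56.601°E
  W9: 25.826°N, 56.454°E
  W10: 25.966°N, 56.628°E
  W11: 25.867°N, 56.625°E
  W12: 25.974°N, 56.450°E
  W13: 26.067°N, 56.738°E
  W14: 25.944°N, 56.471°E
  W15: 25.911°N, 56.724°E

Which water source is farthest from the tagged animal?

W2

Distances from 25.941°N, 56.600°E:
W1: √((0.092·111.32)² + (0.008·100.09)²) = √(104.88709 + 0.64115) = 10.273 km
W2: √((0.129·111.32)² + (-0.163·100.09)²) = √(206.21764 + 266.16846) = 21.734 km
W3: √((0.144·111.32)² + (-0.127·100.09)²) = √(256.96346 + 161.58045) = 20.458 km
W4: √((-0.035·111.32)² + (-0.079·100.09)²) = √(15.18037 + 62.52239) = 8.815 km
W5: √((0.138·111.32)² + (0.141·100.09)²) = √(235.99596 + 199.16802) = 20.861 km
W6: √((0.031·111.32)² + (0.110·100.09)²) = √(11.90885 + 121.21790) = 11.538 km
W7: √((0.024·111.32)² + (-0.199·100.09)²) = √(7.13787 + 396.72314) = 20.096 km
W8: √((0.057·111.32)² + (0.001·100.09)²) = √(40.26207 + 0.01002) = 6.346 km
W9: √((-0.115·111.32)² + (-0.146·100.09)²) = √(163.88608 + 213.54386) = 19.428 km
W10: √((0.025·111.32)² + (0.028·100.09)²) = √(7.74509 + 7.85412) = 3.950 km
W11: √((-0.074·111.32)² + (0.025·100.09)²) = √(67.85937 + 6.26126) = 8.609 km
W12: √((0.033·111.32)² + (-0.150·100.09)²) = √(13.49504 + 225.40518) = 15.456 km
W13: √((0.126·111.32)² + (0.138·100.09)²) = √(196.73765 + 190.78295) = 19.686 km
W14: √((0.003·111.32)² + (-0.129·100.09)²) = √(0.11153 + 166.70967) = 12.916 km
W15: √((-0.030·111.32)² + (0.124·100.09)²) = √(11.15293 + 154.03689) = 12.853 km
Maximum: W2 at 21.734 km.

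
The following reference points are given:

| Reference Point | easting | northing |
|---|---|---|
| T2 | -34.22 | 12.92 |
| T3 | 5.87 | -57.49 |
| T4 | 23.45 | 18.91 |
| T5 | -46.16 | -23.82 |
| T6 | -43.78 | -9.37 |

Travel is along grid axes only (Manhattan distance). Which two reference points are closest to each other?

Pairwise distances:
T2–T3: 110.50
T2–T4: 63.66
T2–T5: 48.68
T2–T6: 31.85
T3–T4: 93.98
T3–T5: 85.70
T3–T6: 97.77
T4–T5: 112.34
T4–T6: 95.51
T5–T6: 16.83
Closest pair: T5–T6 at 16.83.

T5 and T6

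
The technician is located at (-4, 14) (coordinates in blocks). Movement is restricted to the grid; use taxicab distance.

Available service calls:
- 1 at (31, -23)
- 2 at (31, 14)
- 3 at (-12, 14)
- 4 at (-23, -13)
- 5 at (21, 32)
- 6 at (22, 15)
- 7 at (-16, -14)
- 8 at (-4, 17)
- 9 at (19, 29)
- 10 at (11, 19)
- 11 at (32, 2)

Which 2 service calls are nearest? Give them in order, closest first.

Distances from (-4, 14):
1: 72 blocks
2: 35 blocks
3: 8 blocks
4: 46 blocks
5: 43 blocks
6: 27 blocks
7: 40 blocks
8: 3 blocks
9: 38 blocks
10: 20 blocks
11: 48 blocks
Sorted: 8 (3 blocks) < 3 (8 blocks) < 10 (20 blocks) < 6 (27 blocks) < …

8, 3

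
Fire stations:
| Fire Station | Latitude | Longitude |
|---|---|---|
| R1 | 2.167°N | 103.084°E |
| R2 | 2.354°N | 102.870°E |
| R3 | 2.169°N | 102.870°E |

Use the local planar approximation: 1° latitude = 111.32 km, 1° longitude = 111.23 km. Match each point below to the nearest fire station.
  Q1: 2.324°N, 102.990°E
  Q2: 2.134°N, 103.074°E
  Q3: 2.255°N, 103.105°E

Q1→R2; Q2→R1; Q3→R1

Q1 at 2.324°N, 102.990°E:
  R1: √((-0.157·111.32)² + (0.094·111.23)²) = √(305.45392 + 109.31999) = 20.366 km
  R2: √((0.030·111.32)² + (-0.120·111.23)²) = √(11.15293 + 178.15843) = 13.759 km
  R3: √((-0.155·111.32)² + (-0.120·111.23)²) = √(297.72122 + 178.15843) = 21.815 km
  → nearest: R2 (13.759 km)
Q2 at 2.134°N, 103.074°E:
  R1: √((0.033·111.32)² + (0.010·111.23)²) = √(13.49504 + 1.23721) = 3.838 km
  R2: √((0.220·111.32)² + (-0.204·111.23)²) = √(599.77969 + 514.87785) = 33.386 km
  R3: √((0.035·111.32)² + (-0.204·111.23)²) = √(15.18037 + 514.87785) = 23.023 km
  → nearest: R1 (3.838 km)
Q3 at 2.255°N, 103.105°E:
  R1: √((-0.088·111.32)² + (-0.021·111.23)²) = √(95.96475 + 5.45610) = 10.071 km
  R2: √((0.099·111.32)² + (-0.235·111.23)²) = √(121.45539 + 683.24993) = 28.367 km
  R3: √((-0.086·111.32)² + (-0.235·111.23)²) = √(91.65229 + 683.24993) = 27.837 km
  → nearest: R1 (10.071 km)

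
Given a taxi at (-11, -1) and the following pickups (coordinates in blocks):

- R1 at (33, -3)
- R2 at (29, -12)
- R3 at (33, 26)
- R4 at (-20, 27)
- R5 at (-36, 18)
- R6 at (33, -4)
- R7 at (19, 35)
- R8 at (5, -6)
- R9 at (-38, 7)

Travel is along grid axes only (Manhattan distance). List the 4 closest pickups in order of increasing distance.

Distances from (-11, -1):
R1: |44| + |-2| = 44 + 2 = 46 blocks
R2: |40| + |-11| = 40 + 11 = 51 blocks
R3: |44| + |27| = 44 + 27 = 71 blocks
R4: |-9| + |28| = 9 + 28 = 37 blocks
R5: |-25| + |19| = 25 + 19 = 44 blocks
R6: |44| + |-3| = 44 + 3 = 47 blocks
R7: |30| + |36| = 30 + 36 = 66 blocks
R8: |16| + |-5| = 16 + 5 = 21 blocks
R9: |-27| + |8| = 27 + 8 = 35 blocks
Sorted: R8 (21 blocks) < R9 (35 blocks) < R4 (37 blocks) < R5 (44 blocks) < R1 (46 blocks) < R6 (47 blocks) < …

R8, R9, R4, R5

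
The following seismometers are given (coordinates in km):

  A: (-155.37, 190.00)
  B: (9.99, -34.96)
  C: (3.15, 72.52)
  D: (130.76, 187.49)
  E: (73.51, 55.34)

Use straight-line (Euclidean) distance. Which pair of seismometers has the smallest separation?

Pairwise distances:
A–B: 279.20 km
A–C: 197.31 km
A–D: 286.14 km
A–E: 265.55 km
B–C: 107.70 km
B–D: 253.12 km
B–E: 110.40 km
C–D: 171.76 km
C–E: 72.43 km
D–E: 144.02 km
Closest pair: C–E at 72.43 km.

C and E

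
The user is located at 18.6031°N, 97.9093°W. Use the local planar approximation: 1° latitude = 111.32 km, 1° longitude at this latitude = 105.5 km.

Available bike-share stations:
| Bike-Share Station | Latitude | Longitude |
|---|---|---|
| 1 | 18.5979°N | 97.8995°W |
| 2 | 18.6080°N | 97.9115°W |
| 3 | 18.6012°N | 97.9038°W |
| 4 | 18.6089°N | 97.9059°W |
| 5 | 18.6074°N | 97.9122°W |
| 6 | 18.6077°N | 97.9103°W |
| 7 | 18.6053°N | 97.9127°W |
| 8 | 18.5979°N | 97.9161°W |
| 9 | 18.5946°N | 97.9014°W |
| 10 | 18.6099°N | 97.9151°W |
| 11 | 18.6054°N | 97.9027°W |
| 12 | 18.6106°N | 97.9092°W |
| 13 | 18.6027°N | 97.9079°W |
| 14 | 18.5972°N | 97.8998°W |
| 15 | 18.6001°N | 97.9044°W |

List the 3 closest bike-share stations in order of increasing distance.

Distances from 18.6031°N, 97.9093°W:
1: √((-0.0052·111.32)² + (0.0098·105.5)²) = √(0.335084 + 1.068949) = 1.1849 km
2: √((0.0049·111.32)² + (-0.0022·105.5)²) = √(0.297535 + 0.053870) = 0.5928 km
3: √((-0.0019·111.32)² + (0.0055·105.5)²) = √(0.044736 + 0.336690) = 0.6176 km
4: √((0.0058·111.32)² + (0.0034·105.5)²) = √(0.416872 + 0.128666) = 0.7386 km
5: √((0.0043·111.32)² + (-0.0029·105.5)²) = √(0.229131 + 0.093605) = 0.5681 km
6: √((0.0046·111.32)² + (-0.0010·105.5)²) = √(0.262218 + 0.011130) = 0.5228 km
7: √((0.0022·111.32)² + (-0.0034·105.5)²) = √(0.059978 + 0.128666) = 0.4343 km
8: √((-0.0052·111.32)² + (-0.0068·105.5)²) = √(0.335084 + 0.514663) = 0.9218 km
9: √((-0.0085·111.32)² + (0.0079·105.5)²) = √(0.895332 + 0.694639) = 1.2609 km
10: √((0.0068·111.32)² + (-0.0058·105.5)²) = √(0.573013 + 0.374422) = 0.9734 km
11: √((0.0023·111.32)² + (0.0066·105.5)²) = √(0.065554 + 0.484834) = 0.7419 km
12: √((0.0075·111.32)² + (0.0001·105.5)²) = √(0.697058 + 0.000111) = 0.8350 km
13: √((-0.0004·111.32)² + (0.0014·105.5)²) = √(0.001983 + 0.021815) = 0.1543 km
14: √((-0.0059·111.32)² + (0.0095·105.5)²) = √(0.431370 + 1.004505) = 1.1983 km
15: √((-0.0030·111.32)² + (0.0049·105.5)²) = √(0.111529 + 0.267237) = 0.6154 km
Sorted: 13 (0.1543 km) < 7 (0.4343 km) < 6 (0.5228 km) < 5 (0.5681 km) < 2 (0.5928 km) < …

13, 7, 6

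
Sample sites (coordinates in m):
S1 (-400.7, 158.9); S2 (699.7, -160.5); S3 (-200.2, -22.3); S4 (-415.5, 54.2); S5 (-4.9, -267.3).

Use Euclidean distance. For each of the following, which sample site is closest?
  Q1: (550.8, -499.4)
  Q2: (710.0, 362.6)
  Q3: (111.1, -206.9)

Q1 at (550.8, -499.4):
  S1: √((-951.5)² + (658.3)²) = √(905352.250 + 433358.890) = 1157.0 m
  S2: √((148.9)² + (338.9)²) = √(22171.210 + 114853.210) = 370.2 m
  S3: √((-751.0)² + (477.1)²) = √(564001.000 + 227624.410) = 889.7 m
  S4: √((-966.3)² + (553.6)²) = √(933735.690 + 306472.960) = 1113.6 m
  S5: √((-555.7)² + (232.1)²) = √(308802.490 + 53870.410) = 602.2 m
  → nearest: S2 (370.2 m)
Q2 at (710.0, 362.6):
  S1: √((-1110.7)² + (-203.7)²) = √(1233654.490 + 41493.690) = 1129.2 m
  S2: √((-10.3)² + (-523.1)²) = √(106.090 + 273633.610) = 523.2 m
  S3: √((-910.2)² + (-384.9)²) = √(828464.040 + 148148.010) = 988.2 m
  S4: √((-1125.5)² + (-308.4)²) = √(1266750.250 + 95110.560) = 1167.0 m
  S5: √((-714.9)² + (-629.9)²) = √(511082.010 + 396774.010) = 952.8 m
  → nearest: S2 (523.2 m)
Q3 at (111.1, -206.9):
  S1: √((-511.8)² + (365.8)²) = √(261939.240 + 133809.640) = 629.1 m
  S2: √((588.6)² + (46.4)²) = √(346449.960 + 2152.960) = 590.4 m
  S3: √((-311.3)² + (184.6)²) = √(96907.690 + 34077.160) = 361.9 m
  S4: √((-526.6)² + (261.1)²) = √(277307.560 + 68173.210) = 587.8 m
  S5: √((-116.0)² + (-60.4)²) = √(13456.000 + 3648.160) = 130.8 m
  → nearest: S5 (130.8 m)

Q1→S2; Q2→S2; Q3→S5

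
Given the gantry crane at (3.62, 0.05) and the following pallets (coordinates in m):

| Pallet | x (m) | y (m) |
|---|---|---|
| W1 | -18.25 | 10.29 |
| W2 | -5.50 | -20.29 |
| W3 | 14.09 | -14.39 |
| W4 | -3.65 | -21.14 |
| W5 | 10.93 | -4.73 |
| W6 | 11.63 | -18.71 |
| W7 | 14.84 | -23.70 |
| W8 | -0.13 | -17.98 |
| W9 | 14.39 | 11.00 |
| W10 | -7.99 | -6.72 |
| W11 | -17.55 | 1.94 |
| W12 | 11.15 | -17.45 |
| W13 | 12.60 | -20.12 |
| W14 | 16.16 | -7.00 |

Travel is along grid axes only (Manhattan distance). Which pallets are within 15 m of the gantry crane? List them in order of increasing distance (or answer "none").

Distances from (3.62, 0.05):
W1: |-21.87| + |10.24| = 21.87 + 10.24 = 32.11 m
W2: |-9.12| + |-20.34| = 9.12 + 20.34 = 29.46 m
W3: |10.47| + |-14.44| = 10.47 + 14.44 = 24.91 m
W4: |-7.27| + |-21.19| = 7.27 + 21.19 = 28.46 m
W5: |7.31| + |-4.78| = 7.31 + 4.78 = 12.09 m
W6: |8.01| + |-18.76| = 8.01 + 18.76 = 26.77 m
W7: |11.22| + |-23.75| = 11.22 + 23.75 = 34.97 m
W8: |-3.75| + |-18.03| = 3.75 + 18.03 = 21.78 m
W9: |10.77| + |10.95| = 10.77 + 10.95 = 21.72 m
W10: |-11.61| + |-6.77| = 11.61 + 6.77 = 18.38 m
W11: |-21.17| + |1.89| = 21.17 + 1.89 = 23.06 m
W12: |7.53| + |-17.50| = 7.53 + 17.50 = 25.03 m
W13: |8.98| + |-20.17| = 8.98 + 20.17 = 29.15 m
W14: |12.54| + |-7.05| = 12.54 + 7.05 = 19.59 m
Threshold 15 m: W5 (12.09 m) is within range.

W5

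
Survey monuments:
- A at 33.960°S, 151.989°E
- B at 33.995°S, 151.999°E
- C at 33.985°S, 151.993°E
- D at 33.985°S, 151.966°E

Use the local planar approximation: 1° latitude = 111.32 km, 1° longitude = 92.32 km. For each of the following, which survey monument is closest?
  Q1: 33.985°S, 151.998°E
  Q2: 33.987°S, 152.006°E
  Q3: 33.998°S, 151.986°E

Q1→C; Q2→B; Q3→B

Q1 at 33.985°S, 151.998°E:
  A: √((0.025·111.32)² + (-0.009·92.32)²) = √(7.74509 + 0.69036) = 2.904 km
  B: √((-0.010·111.32)² + (0.001·92.32)²) = √(1.23921 + 0.00852) = 1.117 km
  C: √((0.000·111.32)² + (-0.005·92.32)²) = √(0.00000 + 0.21307) = 0.462 km
  D: √((0.000·111.32)² + (-0.032·92.32)²) = √(0.00000 + 8.72753) = 2.954 km
  → nearest: C (0.462 km)
Q2 at 33.987°S, 152.006°E:
  A: √((0.027·111.32)² + (-0.017·92.32)²) = √(9.03387 + 2.46314) = 3.391 km
  B: √((-0.008·111.32)² + (-0.007·92.32)²) = √(0.79310 + 0.41763) = 1.100 km
  C: √((0.002·111.32)² + (-0.013·92.32)²) = √(0.04957 + 1.44038) = 1.221 km
  D: √((0.002·111.32)² + (-0.040·92.32)²) = √(0.04957 + 13.63677) = 3.700 km
  → nearest: B (1.100 km)
Q3 at 33.998°S, 151.986°E:
  A: √((0.038·111.32)² + (0.003·92.32)²) = √(17.89425 + 0.07671) = 4.239 km
  B: √((0.003·111.32)² + (0.013·92.32)²) = √(0.11153 + 1.44038) = 1.246 km
  C: √((0.013·111.32)² + (0.007·92.32)²) = √(2.09427 + 0.41763) = 1.585 km
  D: √((0.013·111.32)² + (-0.020·92.32)²) = √(2.09427 + 3.40919) = 2.346 km
  → nearest: B (1.246 km)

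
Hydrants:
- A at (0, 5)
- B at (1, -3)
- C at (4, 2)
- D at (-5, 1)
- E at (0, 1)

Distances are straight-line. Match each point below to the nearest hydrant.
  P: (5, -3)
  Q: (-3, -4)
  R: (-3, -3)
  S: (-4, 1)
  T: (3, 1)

P at (5, -3):
  A: √((-5)² + (8)²) = √(25.00000 + 64.00000) = 9.434
  B: √((-4)² + (0)²) = √(16.00000 + 0.00000) = 4.000
  C: √((-1)² + (5)²) = √(1.00000 + 25.00000) = 5.099
  D: √((-10)² + (4)²) = √(100.00000 + 16.00000) = 10.770
  E: √((-5)² + (4)²) = √(25.00000 + 16.00000) = 6.403
  → nearest: B (4.000)
Q at (-3, -4):
  A: √((3)² + (9)²) = √(9.00000 + 81.00000) = 9.487
  B: √((4)² + (1)²) = √(16.00000 + 1.00000) = 4.123
  C: √((7)² + (6)²) = √(49.00000 + 36.00000) = 9.220
  D: √((-2)² + (5)²) = √(4.00000 + 25.00000) = 5.385
  E: √((3)² + (5)²) = √(9.00000 + 25.00000) = 5.831
  → nearest: B (4.123)
R at (-3, -3):
  A: √((3)² + (8)²) = √(9.00000 + 64.00000) = 8.544
  B: √((4)² + (0)²) = √(16.00000 + 0.00000) = 4.000
  C: √((7)² + (5)²) = √(49.00000 + 25.00000) = 8.602
  D: √((-2)² + (4)²) = √(4.00000 + 16.00000) = 4.472
  E: √((3)² + (4)²) = √(9.00000 + 16.00000) = 5.000
  → nearest: B (4.000)
S at (-4, 1):
  A: √((4)² + (4)²) = √(16.00000 + 16.00000) = 5.657
  B: √((5)² + (-4)²) = √(25.00000 + 16.00000) = 6.403
  C: √((8)² + (1)²) = √(64.00000 + 1.00000) = 8.062
  D: √((-1)² + (0)²) = √(1.00000 + 0.00000) = 1.000
  E: √((4)² + (0)²) = √(16.00000 + 0.00000) = 4.000
  → nearest: D (1.000)
T at (3, 1):
  A: √((-3)² + (4)²) = √(9.00000 + 16.00000) = 5.000
  B: √((-2)² + (-4)²) = √(4.00000 + 16.00000) = 4.472
  C: √((1)² + (1)²) = √(1.00000 + 1.00000) = 1.414
  D: √((-8)² + (0)²) = √(64.00000 + 0.00000) = 8.000
  E: √((-3)² + (0)²) = √(9.00000 + 0.00000) = 3.000
  → nearest: C (1.414)

P→B; Q→B; R→B; S→D; T→C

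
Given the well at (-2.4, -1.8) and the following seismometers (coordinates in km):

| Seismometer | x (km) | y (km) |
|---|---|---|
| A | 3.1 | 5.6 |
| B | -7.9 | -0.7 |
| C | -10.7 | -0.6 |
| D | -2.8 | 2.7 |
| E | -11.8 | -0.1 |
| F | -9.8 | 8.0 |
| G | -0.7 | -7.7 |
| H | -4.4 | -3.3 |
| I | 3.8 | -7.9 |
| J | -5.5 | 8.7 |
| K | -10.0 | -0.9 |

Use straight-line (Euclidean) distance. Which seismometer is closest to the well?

H

Distances from (-2.4, -1.8):
A: √((5.5)² + (7.4)²) = √(30.250 + 54.760) = 9.2 km
B: √((-5.5)² + (1.1)²) = √(30.250 + 1.210) = 5.6 km
C: √((-8.3)² + (1.2)²) = √(68.890 + 1.440) = 8.4 km
D: √((-0.4)² + (4.5)²) = √(0.160 + 20.250) = 4.5 km
E: √((-9.4)² + (1.7)²) = √(88.360 + 2.890) = 9.6 km
F: √((-7.4)² + (9.8)²) = √(54.760 + 96.040) = 12.3 km
G: √((1.7)² + (-5.9)²) = √(2.890 + 34.810) = 6.1 km
H: √((-2.0)² + (-1.5)²) = √(4.000 + 2.250) = 2.5 km
I: √((6.2)² + (-6.1)²) = √(38.440 + 37.210) = 8.7 km
J: √((-3.1)² + (10.5)²) = √(9.610 + 110.250) = 10.9 km
K: √((-7.6)² + (0.9)²) = √(57.760 + 0.810) = 7.7 km
Minimum: H at 2.5 km.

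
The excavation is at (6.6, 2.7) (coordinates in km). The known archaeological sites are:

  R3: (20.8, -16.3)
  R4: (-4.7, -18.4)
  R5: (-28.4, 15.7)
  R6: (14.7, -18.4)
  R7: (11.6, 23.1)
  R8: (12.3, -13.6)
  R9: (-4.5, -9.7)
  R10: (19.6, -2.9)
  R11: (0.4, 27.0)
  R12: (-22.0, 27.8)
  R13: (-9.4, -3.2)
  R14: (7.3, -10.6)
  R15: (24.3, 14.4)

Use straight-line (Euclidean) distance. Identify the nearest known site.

Distances from (6.6, 2.7):
R3: √((14.2)² + (-19.0)²) = √(201.640 + 361.000) = 23.7 km
R4: √((-11.3)² + (-21.1)²) = √(127.690 + 445.210) = 23.9 km
R5: √((-35.0)² + (13.0)²) = √(1225.000 + 169.000) = 37.3 km
R6: √((8.1)² + (-21.1)²) = √(65.610 + 445.210) = 22.6 km
R7: √((5.0)² + (20.4)²) = √(25.000 + 416.160) = 21.0 km
R8: √((5.7)² + (-16.3)²) = √(32.490 + 265.690) = 17.3 km
R9: √((-11.1)² + (-12.4)²) = √(123.210 + 153.760) = 16.6 km
R10: √((13.0)² + (-5.6)²) = √(169.000 + 31.360) = 14.2 km
R11: √((-6.2)² + (24.3)²) = √(38.440 + 590.490) = 25.1 km
R12: √((-28.6)² + (25.1)²) = √(817.960 + 630.010) = 38.1 km
R13: √((-16.0)² + (-5.9)²) = √(256.000 + 34.810) = 17.1 km
R14: √((0.7)² + (-13.3)²) = √(0.490 + 176.890) = 13.3 km
R15: √((17.7)² + (11.7)²) = √(313.290 + 136.890) = 21.2 km
Minimum: R14 at 13.3 km.

R14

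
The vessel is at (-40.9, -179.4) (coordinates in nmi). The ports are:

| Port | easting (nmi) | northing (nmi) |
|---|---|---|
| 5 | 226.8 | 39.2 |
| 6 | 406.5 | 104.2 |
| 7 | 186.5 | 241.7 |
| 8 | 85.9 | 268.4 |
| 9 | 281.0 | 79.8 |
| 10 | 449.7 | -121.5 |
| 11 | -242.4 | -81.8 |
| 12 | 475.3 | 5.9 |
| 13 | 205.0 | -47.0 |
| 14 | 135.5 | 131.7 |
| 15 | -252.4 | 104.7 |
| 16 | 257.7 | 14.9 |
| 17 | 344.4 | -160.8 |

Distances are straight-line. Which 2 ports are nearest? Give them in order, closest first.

Distances from (-40.9, -179.4):
5: √((267.7)² + (218.6)²) = √(71663.290 + 47785.960) = 345.6 nmi
6: √((447.4)² + (283.6)²) = √(200166.760 + 80428.960) = 529.7 nmi
7: √((227.4)² + (421.1)²) = √(51710.760 + 177325.210) = 478.6 nmi
8: √((126.8)² + (447.8)²) = √(16078.240 + 200524.840) = 465.4 nmi
9: √((321.9)² + (259.2)²) = √(103619.610 + 67184.640) = 413.3 nmi
10: √((490.6)² + (57.9)²) = √(240688.360 + 3352.410) = 494.0 nmi
11: √((-201.5)² + (97.6)²) = √(40602.250 + 9525.760) = 223.9 nmi
12: √((516.2)² + (185.3)²) = √(266462.440 + 34336.090) = 548.5 nmi
13: √((245.9)² + (132.4)²) = √(60466.810 + 17529.760) = 279.3 nmi
14: √((176.4)² + (311.1)²) = √(31116.960 + 96783.210) = 357.6 nmi
15: √((-211.5)² + (284.1)²) = √(44732.250 + 80712.810) = 354.2 nmi
16: √((298.6)² + (194.3)²) = √(89161.960 + 37752.490) = 356.3 nmi
17: √((385.3)² + (18.6)²) = √(148456.090 + 345.960) = 385.7 nmi
Sorted: 11 (223.9 nmi) < 13 (279.3 nmi) < 5 (345.6 nmi) < 15 (354.2 nmi) < …

11, 13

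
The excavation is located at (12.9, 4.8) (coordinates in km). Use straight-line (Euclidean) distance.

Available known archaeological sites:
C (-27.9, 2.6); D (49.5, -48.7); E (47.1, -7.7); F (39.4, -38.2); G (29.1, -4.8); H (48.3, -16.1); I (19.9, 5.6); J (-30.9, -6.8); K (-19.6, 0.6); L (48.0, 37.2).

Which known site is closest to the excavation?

I

Distances from (12.9, 4.8):
C: 40.9 km
D: 64.8 km
E: 36.4 km
F: 50.5 km
G: 18.8 km
H: 41.1 km
I: 7.0 km
J: 45.3 km
K: 32.8 km
L: 47.8 km
Minimum: I at 7.0 km.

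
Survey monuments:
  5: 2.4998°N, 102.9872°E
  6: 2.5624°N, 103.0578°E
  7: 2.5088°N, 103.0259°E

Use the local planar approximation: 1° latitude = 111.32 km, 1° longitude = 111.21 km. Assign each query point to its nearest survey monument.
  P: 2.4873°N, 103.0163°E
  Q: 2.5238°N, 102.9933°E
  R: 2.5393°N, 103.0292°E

P→7; Q→5; R→7

P at 2.4873°N, 103.0163°E:
  5: √((0.0125·111.32)² + (-0.0291·111.21)²) = √(1.936272 + 10.473062) = 3.5227 km
  6: √((0.0751·111.32)² + (0.0415·111.21)²) = √(69.891807 + 21.300209) = 9.5495 km
  7: √((0.0215·111.32)² + (0.0096·111.21)²) = √(5.728268 + 1.139804) = 2.6207 km
  → nearest: 7 (2.6207 km)
Q at 2.5238°N, 102.9933°E:
  5: √((-0.0240·111.32)² + (-0.0061·111.21)²) = √(7.137874 + 0.460201) = 2.7565 km
  6: √((0.0386·111.32)² + (0.0645·111.21)²) = √(18.463796 + 51.452575) = 8.3616 km
  7: √((-0.0150·111.32)² + (0.0326·111.21)²) = √(2.788232 + 13.143859) = 3.9915 km
  → nearest: 5 (2.7565 km)
R at 2.5393°N, 103.0292°E:
  5: √((-0.0395·111.32)² + (-0.0420·111.21)²) = √(19.334840 + 21.816559) = 6.4149 km
  6: √((0.0231·111.32)² + (0.0286·111.21)²) = √(6.612571 + 10.116255) = 4.0901 km
  7: √((-0.0305·111.32)² + (-0.0033·111.21)²) = √(11.527790 + 0.134684) = 3.4150 km
  → nearest: 7 (3.4150 km)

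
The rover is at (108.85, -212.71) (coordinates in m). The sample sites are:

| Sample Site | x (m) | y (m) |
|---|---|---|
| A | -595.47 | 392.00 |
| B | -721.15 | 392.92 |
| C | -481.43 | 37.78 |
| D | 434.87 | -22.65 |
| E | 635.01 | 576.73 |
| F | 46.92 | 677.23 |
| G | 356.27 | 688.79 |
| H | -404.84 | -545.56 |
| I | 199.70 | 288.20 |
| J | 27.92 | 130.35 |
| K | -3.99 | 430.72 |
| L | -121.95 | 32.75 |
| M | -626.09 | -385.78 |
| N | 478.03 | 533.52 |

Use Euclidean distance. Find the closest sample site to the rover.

Distances from (108.85, -212.71):
A: 928.30 m
B: 1027.47 m
C: 641.23 m
D: 377.37 m
E: 948.71 m
F: 892.09 m
G: 934.84 m
H: 612.10 m
I: 509.08 m
J: 352.48 m
K: 653.25 m
L: 336.93 m
M: 755.04 m
N: 832.56 m
Minimum: L at 336.93 m.

L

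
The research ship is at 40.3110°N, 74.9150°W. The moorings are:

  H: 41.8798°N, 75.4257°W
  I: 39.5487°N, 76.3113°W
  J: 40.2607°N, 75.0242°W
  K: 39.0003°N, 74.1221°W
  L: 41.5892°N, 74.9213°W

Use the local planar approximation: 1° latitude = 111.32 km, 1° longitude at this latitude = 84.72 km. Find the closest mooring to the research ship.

Distances from 40.3110°N, 74.9150°W:
H: √((1.5688·111.32)² + (-0.5107·84.72)²) = √(30498.716054 + 1871.990368) = 179.9186 km
I: √((-0.7623·111.32)² + (-1.3963·84.72)²) = √(7201.089935 + 13993.597247) = 145.5840 km
J: √((-0.0503·111.32)² + (-0.1092·84.72)²) = √(31.353236 + 85.588846) = 10.8140 km
K: √((-1.3107·111.32)² + (0.7929·84.72)²) = √(21288.888834 + 4512.411838) = 160.6278 km
L: √((1.2782·111.32)² + (-0.0063·84.72)²) = √(20246.223267 + 0.284874) = 142.2902 km
Minimum: J at 10.8140 km.

J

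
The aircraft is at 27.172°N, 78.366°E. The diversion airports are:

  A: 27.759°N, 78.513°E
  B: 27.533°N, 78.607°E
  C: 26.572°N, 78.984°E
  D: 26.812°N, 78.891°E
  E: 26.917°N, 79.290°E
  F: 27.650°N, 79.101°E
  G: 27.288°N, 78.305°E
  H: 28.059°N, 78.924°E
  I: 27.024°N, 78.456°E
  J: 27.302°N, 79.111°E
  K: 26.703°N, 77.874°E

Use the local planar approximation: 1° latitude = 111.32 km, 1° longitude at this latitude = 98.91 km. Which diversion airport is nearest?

Distances from 27.172°N, 78.366°E:
A: 66.943 km
B: 46.724 km
C: 90.541 km
D: 65.594 km
E: 95.700 km
F: 90.092 km
G: 14.253 km
H: 113.119 km
I: 18.726 km
J: 75.096 km
K: 71.372 km
Minimum: G at 14.253 km.

G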